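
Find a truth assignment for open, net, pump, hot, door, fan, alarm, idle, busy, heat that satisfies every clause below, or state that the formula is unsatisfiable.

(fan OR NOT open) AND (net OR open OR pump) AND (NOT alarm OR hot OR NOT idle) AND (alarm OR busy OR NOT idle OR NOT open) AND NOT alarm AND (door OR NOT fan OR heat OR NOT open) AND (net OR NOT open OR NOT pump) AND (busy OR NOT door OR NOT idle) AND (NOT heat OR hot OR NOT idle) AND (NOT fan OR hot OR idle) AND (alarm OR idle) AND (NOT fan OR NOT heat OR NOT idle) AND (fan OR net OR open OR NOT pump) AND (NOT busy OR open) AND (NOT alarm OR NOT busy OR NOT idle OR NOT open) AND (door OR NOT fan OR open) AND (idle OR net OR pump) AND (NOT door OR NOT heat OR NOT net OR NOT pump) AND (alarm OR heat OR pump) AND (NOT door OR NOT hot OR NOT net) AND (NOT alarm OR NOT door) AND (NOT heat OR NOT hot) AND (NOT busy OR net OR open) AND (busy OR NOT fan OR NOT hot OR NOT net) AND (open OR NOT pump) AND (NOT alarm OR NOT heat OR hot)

Unit clause (NOT alarm) forces alarm = False.
In (alarm OR idle) only idle is left, so idle = True.
Set open = True.
  then (fan OR NOT open) forces fan = True.
  then (alarm OR busy OR NOT idle OR NOT open) forces busy = True.
  then (NOT fan OR NOT heat OR NOT idle) forces heat = False.
  then (alarm OR heat OR pump) forces pump = True.
  then (door OR NOT fan OR heat OR NOT open) forces door = True.
  then (net OR NOT open OR NOT pump) forces net = True.
  then (NOT door OR NOT hot OR NOT net) forces hot = False.
All clauses satisfied.

open = True, net = True, pump = True, hot = False, door = True, fan = True, alarm = False, idle = True, busy = True, heat = False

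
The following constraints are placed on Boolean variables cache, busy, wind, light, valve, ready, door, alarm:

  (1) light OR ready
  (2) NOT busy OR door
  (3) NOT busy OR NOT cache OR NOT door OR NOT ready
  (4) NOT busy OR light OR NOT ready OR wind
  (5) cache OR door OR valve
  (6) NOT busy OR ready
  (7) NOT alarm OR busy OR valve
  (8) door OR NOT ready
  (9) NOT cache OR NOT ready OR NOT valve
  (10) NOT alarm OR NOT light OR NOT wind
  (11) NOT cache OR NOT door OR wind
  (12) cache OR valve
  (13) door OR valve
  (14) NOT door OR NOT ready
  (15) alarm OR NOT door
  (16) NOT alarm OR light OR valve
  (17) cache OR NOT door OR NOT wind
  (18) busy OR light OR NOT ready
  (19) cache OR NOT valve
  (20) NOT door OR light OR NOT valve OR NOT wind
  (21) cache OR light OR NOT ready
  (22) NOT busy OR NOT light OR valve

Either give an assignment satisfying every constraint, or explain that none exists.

Set cache = True.
Try busy = True:
  (NOT busy OR door) forces door = True.
  (NOT busy OR NOT cache OR NOT door OR NOT ready) forces ready = False.
  clause (NOT busy OR ready) is falsified — backtrack.
So busy = False.
Set wind = True.
Try light = False:
  (light OR ready) forces ready = True.
  clause (busy OR light OR NOT ready) is falsified — backtrack.
So light = True.
  then (NOT alarm OR NOT light OR NOT wind) forces alarm = False.
  then (alarm OR NOT door) forces door = False.
  then (door OR NOT ready) forces ready = False.
  then (door OR valve) forces valve = True.
All clauses satisfied.

cache: True; busy: False; wind: True; light: True; valve: True; ready: False; door: False; alarm: False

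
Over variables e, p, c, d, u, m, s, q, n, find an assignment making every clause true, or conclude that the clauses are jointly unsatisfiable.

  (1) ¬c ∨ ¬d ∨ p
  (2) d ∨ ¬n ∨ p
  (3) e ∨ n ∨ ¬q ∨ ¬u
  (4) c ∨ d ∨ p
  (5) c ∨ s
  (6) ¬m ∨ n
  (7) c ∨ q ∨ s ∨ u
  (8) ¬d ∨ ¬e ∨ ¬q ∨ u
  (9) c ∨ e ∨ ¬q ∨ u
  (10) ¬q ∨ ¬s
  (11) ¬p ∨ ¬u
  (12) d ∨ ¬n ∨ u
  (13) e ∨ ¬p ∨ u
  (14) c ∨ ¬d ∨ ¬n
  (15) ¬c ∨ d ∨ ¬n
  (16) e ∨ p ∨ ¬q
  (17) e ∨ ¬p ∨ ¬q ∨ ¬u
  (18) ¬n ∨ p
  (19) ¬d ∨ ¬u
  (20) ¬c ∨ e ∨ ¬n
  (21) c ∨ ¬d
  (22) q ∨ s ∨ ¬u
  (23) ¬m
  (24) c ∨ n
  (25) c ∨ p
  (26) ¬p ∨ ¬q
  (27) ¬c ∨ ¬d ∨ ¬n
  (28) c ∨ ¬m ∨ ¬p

Unit clause (¬m) forces m = False.
Set e = True.
Set p = True.
  then (¬p ∨ ¬u) forces u = False.
  then (¬p ∨ ¬q) forces q = False.
Try c = False:
  (c ∨ s) forces s = True.
  (c ∨ ¬d) forces d = False.
  (d ∨ ¬n ∨ u) forces n = False.
  clause (c ∨ n) is falsified — backtrack.
So c = True.
Set d = True.
  then (¬c ∨ ¬d ∨ ¬n) forces n = False.
Set s = True.
All clauses satisfied.

e: True, p: True, c: True, d: True, u: False, m: False, s: True, q: False, n: False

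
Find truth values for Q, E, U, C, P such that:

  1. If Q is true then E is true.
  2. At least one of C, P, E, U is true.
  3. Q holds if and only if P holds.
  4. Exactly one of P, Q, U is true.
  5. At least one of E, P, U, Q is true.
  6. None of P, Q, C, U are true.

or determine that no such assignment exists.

Unsatisfiable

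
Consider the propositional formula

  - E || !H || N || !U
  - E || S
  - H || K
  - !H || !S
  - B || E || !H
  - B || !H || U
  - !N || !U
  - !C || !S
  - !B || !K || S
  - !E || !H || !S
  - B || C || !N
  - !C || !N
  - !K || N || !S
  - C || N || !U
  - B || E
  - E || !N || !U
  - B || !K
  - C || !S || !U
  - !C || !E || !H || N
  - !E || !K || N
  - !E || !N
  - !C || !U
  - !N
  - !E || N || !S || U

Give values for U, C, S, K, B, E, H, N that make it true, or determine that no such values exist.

Unit clause (!N) forces N = False.
Try U = True:
  (C || N || !U) forces C = True.
  clause (!C || !U) is falsified — backtrack.
So U = False.
Set C = False.
Set S = False.
  then (E || S) forces E = True.
  then (!E || !K || N) forces K = False.
  then (H || K) forces H = True.
  then (B || !H || U) forces B = True.
All clauses satisfied.

U: False, C: False, S: False, K: False, B: True, E: True, H: True, N: False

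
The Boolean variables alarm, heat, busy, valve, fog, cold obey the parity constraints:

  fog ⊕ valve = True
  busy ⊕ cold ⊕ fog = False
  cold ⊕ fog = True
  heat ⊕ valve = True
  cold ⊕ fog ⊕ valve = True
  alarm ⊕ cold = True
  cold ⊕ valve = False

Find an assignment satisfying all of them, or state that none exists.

alarm = True; heat = True; busy = True; valve = False; fog = True; cold = False

fog ⊕ valve = T ⊕ F = True ✓
busy ⊕ cold ⊕ fog = T ⊕ F ⊕ T = False ✓
cold ⊕ fog = F ⊕ T = True ✓
heat ⊕ valve = T ⊕ F = True ✓
cold ⊕ fog ⊕ valve = F ⊕ T ⊕ F = True ✓
alarm ⊕ cold = T ⊕ F = True ✓
cold ⊕ valve = F ⊕ F = False ✓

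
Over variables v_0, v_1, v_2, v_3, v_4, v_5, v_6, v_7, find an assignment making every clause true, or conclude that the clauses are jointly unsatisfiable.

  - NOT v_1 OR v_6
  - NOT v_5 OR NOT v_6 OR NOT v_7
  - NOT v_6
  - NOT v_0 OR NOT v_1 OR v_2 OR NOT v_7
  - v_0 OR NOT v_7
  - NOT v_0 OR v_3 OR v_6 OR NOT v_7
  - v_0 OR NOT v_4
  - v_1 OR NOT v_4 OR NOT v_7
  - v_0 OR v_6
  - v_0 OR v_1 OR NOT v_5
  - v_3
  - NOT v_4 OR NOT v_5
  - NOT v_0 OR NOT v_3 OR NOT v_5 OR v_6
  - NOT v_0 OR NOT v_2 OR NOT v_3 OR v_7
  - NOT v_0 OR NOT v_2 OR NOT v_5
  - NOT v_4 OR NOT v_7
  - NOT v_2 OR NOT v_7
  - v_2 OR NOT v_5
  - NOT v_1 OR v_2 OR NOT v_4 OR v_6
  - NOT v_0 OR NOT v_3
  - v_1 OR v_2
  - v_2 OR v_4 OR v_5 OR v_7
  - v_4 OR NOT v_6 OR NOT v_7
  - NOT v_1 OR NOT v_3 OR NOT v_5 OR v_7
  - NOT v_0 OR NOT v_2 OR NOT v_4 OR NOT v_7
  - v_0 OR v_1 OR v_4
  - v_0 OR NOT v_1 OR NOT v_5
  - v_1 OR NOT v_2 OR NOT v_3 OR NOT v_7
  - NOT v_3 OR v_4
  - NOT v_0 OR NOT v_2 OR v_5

No satisfying assignment exists.

Case v_3 = True:
  (NOT v_6) forces v_6 = False.
  (NOT v_1 OR v_6) forces v_1 = False.
  (v_0 OR v_6) forces v_0 = True.
  Clause (NOT v_0 OR NOT v_3) is falsified — contradiction.
Case v_3 = False:
  Clause (v_3) is falsified — contradiction.
Both cases fail, so the formula is unsatisfiable.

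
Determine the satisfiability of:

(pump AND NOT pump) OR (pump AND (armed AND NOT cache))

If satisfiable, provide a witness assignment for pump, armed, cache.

pump = True; armed = True; cache = False

  (pump AND NOT pump) OR (pump AND (armed AND NOT cache)) = True
    pump AND NOT pump = False
      NOT pump = False
    pump AND (armed AND NOT cache) = True
      armed AND NOT cache = True
        NOT cache = True
The formula evaluates to True.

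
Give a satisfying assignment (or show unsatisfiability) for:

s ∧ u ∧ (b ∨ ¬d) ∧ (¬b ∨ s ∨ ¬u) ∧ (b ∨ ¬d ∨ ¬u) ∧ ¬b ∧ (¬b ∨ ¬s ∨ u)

Unit clause (s) forces s = True.
Unit clause (u) forces u = True.
Unit clause (¬b) forces b = False.
In (b ∨ ¬d) only ¬d is left, so d = False.
Check each clause:
  (s): s holds.
  (u): u holds.
  (b ∨ ¬d): ¬d holds.
  (¬b ∨ s ∨ ¬u): ¬b holds.
  (b ∨ ¬d ∨ ¬u): ¬d holds.
  (¬b): ¬b holds.
  (¬b ∨ ¬s ∨ u): ¬b holds.
All clauses satisfied.

d=F, u=T, s=T, b=F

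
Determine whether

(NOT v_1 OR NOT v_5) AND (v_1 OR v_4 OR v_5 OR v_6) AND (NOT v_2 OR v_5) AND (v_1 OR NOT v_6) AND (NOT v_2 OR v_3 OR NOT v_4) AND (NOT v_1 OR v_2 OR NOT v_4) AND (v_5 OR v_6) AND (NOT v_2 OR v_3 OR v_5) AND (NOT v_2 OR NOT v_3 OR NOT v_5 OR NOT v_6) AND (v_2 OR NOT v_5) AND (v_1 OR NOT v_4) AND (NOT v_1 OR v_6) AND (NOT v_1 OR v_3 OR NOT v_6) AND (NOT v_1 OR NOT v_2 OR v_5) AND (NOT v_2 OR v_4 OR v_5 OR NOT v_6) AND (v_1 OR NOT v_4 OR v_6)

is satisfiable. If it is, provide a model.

Set v_1 = True.
  then (NOT v_1 OR NOT v_5) forces v_5 = False.
  then (NOT v_2 OR v_5) forces v_2 = False.
  then (NOT v_1 OR v_2 OR NOT v_4) forces v_4 = False.
  then (v_5 OR v_6) forces v_6 = True.
  then (NOT v_1 OR v_3 OR NOT v_6) forces v_3 = True.
All clauses satisfied.

v_1 = True, v_2 = False, v_3 = True, v_4 = False, v_5 = False, v_6 = True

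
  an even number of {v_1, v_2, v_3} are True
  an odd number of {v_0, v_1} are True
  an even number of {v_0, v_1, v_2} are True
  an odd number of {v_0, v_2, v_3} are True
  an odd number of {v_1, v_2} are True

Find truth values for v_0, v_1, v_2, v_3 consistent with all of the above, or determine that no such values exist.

v_0: True, v_1: False, v_2: True, v_3: True

{v_1, v_2, v_3}: 2 true → even ✓
{v_0, v_1}: 1 true → odd ✓
{v_0, v_1, v_2}: 2 true → even ✓
{v_0, v_2, v_3}: 3 true → odd ✓
{v_1, v_2}: 1 true → odd ✓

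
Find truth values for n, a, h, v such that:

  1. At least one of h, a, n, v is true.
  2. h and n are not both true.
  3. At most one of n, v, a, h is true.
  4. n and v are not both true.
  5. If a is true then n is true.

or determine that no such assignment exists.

n: True, a: False, h: False, v: False

  (1) {h, a, n, v}: 1 true — at least one ✓
  (2) h=F, n=T — not both ✓
  (3) {n, v, a, h}: 1 true — at most one ✓
  (4) n=T, v=F — not both ✓
  (5) a=F ⇒ n: vacuous ✓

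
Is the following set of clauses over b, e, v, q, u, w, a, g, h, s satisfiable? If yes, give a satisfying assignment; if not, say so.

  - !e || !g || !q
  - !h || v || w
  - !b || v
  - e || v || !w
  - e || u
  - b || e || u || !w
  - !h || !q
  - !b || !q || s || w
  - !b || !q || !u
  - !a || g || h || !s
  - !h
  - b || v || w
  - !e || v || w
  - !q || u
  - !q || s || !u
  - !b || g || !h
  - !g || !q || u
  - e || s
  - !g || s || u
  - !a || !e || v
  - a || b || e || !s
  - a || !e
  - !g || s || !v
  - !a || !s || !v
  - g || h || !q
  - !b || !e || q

Unit clause (!h) forces h = False.
Set b = False.
Set e = True.
  then (a || !e) forces a = True.
  then (!a || !e || v) forces v = True.
  then (!a || !s || !v) forces s = False.
  then (!g || s || !v) forces g = False.
  then (g || h || !q) forces q = False.
Set u = False.
Set w = True.
All clauses satisfied.

b = False, e = True, v = True, q = False, u = False, w = True, a = True, g = False, h = False, s = False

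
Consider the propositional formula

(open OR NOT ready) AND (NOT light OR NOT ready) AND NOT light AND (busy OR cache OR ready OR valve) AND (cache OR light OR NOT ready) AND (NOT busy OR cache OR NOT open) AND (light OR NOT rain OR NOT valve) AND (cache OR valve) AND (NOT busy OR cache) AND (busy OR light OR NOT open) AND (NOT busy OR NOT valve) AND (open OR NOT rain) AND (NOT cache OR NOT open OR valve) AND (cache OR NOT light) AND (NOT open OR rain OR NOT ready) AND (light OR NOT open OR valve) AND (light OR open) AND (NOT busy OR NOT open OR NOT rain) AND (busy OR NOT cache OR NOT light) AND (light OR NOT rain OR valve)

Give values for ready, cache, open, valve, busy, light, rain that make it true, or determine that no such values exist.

UNSATISFIABLE

Case light = True:
  Clause (NOT light) is falsified — contradiction.
Case light = False:
  (light OR open) forces open = True.
  (busy OR light OR NOT open) forces busy = True.
  (NOT busy OR cache OR NOT open) forces cache = True.
  (NOT busy OR NOT valve) forces valve = False.
  Clause (NOT cache OR NOT open OR valve) is falsified — contradiction.
Both cases fail, so the formula is unsatisfiable.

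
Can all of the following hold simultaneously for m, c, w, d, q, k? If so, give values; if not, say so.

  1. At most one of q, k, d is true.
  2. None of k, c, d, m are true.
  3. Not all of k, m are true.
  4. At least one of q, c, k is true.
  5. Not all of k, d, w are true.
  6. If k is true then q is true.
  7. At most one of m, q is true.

m=F, c=F, w=T, d=F, q=T, k=F

  (1) {q, k, d}: 1 true — at most one ✓
  (2) {k, c, d, m}: 0 true — none ✓
  (3) {k, m}: 0/2 true — not all ✓
  (4) {q, c, k}: 1 true — at least one ✓
  (5) {k, d, w}: 1/3 true — not all ✓
  (6) k=F ⇒ q: vacuous ✓
  (7) {m, q}: 1 true — at most one ✓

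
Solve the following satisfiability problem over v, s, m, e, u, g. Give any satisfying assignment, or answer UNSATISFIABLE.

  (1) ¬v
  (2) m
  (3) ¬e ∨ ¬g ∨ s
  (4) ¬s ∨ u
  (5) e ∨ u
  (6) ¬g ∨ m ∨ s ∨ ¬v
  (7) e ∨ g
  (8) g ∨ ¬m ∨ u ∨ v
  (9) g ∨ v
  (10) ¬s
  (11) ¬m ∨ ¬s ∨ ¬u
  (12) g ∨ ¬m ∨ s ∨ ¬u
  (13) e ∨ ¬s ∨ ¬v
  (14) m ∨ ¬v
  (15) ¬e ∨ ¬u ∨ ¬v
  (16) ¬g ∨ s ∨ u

Unit clause (¬v) forces v = False.
Unit clause (m) forces m = True.
In (g ∨ v) only g is left, so g = True.
Unit clause (¬s) forces s = False.
In (¬g ∨ s ∨ u) only u is left, so u = True.
In (¬e ∨ ¬g ∨ s) only ¬e is left, so e = False.
All clauses satisfied.

v=F, s=F, m=T, e=F, u=T, g=T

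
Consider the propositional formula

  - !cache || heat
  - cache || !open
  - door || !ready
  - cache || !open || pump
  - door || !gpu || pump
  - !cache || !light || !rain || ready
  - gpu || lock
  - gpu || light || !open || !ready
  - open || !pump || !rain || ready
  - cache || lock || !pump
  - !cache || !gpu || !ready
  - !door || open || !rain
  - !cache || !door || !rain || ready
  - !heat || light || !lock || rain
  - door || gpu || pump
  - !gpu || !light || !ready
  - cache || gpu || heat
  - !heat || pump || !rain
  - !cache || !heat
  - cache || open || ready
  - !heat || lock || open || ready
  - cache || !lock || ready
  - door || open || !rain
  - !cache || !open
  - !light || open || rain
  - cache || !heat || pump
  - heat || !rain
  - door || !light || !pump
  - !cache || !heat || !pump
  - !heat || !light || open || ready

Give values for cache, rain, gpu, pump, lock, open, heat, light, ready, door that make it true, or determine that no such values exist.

cache = False; rain = False; gpu = True; pump = True; lock = True; open = False; heat = False; light = False; ready = True; door = True

Try cache = True:
  (!cache || heat) forces heat = True.
  clause (!cache || !heat) is falsified — backtrack.
So cache = False.
  then (cache || !open) forces open = False.
  then (cache || open || ready) forces ready = True.
  then (door || !ready) forces door = True.
  then (!door || open || !rain) forces rain = False.
  then (!light || open || rain) forces light = False.
Set gpu = True.
Set pump = True.
  then (cache || lock || !pump) forces lock = True.
  then (!heat || light || !lock || rain) forces heat = False.
All clauses satisfied.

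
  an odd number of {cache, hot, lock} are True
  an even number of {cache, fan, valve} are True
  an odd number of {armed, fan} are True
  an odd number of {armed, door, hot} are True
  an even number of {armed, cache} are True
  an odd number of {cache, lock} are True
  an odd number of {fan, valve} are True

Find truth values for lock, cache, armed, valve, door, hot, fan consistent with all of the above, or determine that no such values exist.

lock = False, cache = True, armed = True, valve = True, door = False, hot = False, fan = False

{cache, hot, lock}: 1 true → odd ✓
{cache, fan, valve}: 2 true → even ✓
{armed, fan}: 1 true → odd ✓
{armed, door, hot}: 1 true → odd ✓
{armed, cache}: 2 true → even ✓
{cache, lock}: 1 true → odd ✓
{fan, valve}: 1 true → odd ✓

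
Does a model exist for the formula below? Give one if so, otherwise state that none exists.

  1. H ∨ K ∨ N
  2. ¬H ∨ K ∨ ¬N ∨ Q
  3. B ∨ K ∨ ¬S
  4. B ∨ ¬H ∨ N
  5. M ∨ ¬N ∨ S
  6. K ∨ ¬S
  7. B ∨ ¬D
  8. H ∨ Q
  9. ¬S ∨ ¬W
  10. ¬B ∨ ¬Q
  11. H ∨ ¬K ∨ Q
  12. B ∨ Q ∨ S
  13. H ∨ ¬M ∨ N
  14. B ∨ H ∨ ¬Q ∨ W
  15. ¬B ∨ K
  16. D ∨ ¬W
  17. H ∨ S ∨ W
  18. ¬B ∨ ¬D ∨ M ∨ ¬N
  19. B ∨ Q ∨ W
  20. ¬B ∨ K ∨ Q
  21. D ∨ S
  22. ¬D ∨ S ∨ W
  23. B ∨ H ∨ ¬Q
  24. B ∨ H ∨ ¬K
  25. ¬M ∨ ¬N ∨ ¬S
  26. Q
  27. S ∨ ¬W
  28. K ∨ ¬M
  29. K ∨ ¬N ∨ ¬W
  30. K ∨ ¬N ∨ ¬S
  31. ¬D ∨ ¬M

Unit clause (Q) forces Q = True.
In (¬B ∨ ¬Q) only ¬B is left, so B = False.
In (B ∨ H ∨ ¬Q) only H is left, so H = True.
In (B ∨ ¬H ∨ N) only N is left, so N = True.
In (B ∨ ¬D) only ¬D is left, so D = False.
In (D ∨ ¬W) only ¬W is left, so W = False.
In (D ∨ S) only S is left, so S = True.
In (¬M ∨ ¬N ∨ ¬S) only ¬M is left, so M = False.
In (K ∨ ¬N ∨ ¬S) only K is left, so K = True.
All clauses satisfied.

N: True; B: False; S: True; W: False; H: True; K: True; Q: True; M: False; D: False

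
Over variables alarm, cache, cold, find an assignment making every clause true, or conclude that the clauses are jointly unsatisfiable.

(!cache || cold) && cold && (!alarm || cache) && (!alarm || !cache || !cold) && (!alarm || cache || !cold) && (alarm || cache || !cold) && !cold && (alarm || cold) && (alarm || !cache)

The formula is unsatisfiable.

Case cold = True:
  Clause (!cold) is falsified — contradiction.
Case cold = False:
  Clause (cold) is falsified — contradiction.
Both cases fail, so the formula is unsatisfiable.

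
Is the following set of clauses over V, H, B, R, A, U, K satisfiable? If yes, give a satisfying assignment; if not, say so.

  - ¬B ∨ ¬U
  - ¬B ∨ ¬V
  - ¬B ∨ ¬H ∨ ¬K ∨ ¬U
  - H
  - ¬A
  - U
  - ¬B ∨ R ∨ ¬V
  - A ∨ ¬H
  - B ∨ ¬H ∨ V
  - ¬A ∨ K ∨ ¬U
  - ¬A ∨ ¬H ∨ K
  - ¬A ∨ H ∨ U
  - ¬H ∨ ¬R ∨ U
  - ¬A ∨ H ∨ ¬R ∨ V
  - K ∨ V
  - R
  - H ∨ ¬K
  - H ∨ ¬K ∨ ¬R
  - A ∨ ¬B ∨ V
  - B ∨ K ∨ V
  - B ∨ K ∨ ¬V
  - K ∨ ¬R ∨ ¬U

Unsatisfiable

Case H = True:
  (¬A) forces A = False.
  Clause (A ∨ ¬H) is falsified — contradiction.
Case H = False:
  Clause (H) is falsified — contradiction.
Both cases fail, so the formula is unsatisfiable.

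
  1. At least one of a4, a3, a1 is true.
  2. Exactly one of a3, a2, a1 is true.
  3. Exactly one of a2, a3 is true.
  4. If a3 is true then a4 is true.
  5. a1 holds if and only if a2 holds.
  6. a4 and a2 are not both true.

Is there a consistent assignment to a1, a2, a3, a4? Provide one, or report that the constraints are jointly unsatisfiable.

a1 = False, a2 = False, a3 = True, a4 = True

  (1) {a4, a3, a1}: 2 true — at least one ✓
  (2) {a3, a2, a1}: 1 true — exactly one ✓
  (3) {a2, a3}: 1 true — exactly one ✓
  (4) a3=T ⇒ a4: T ✓
  (5) a1=F, a2=F — same ✓
  (6) a4=T, a2=F — not both ✓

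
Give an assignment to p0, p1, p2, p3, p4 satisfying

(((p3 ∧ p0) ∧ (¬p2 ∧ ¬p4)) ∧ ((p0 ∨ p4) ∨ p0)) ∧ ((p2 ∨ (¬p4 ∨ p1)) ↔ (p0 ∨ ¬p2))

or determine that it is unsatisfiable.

p0=T, p1=T, p2=F, p3=T, p4=F

  ((p3 ∧ p0) ∧ (¬p2 ∧ ¬p4)) ∧ ((p0 ∨ p4) ∨ p0) = True
    (p3 ∧ p0) ∧ (¬p2 ∧ ¬p4) = True
      p3 ∧ p0 = True
      ¬p2 ∧ ¬p4 = True
        ¬p2 = True
        ¬p4 = True
    (p0 ∨ p4) ∨ p0 = True
      p0 ∨ p4 = True
  (p2 ∨ (¬p4 ∨ p1)) ↔ (p0 ∨ ¬p2) = True
    p2 ∨ (¬p4 ∨ p1) = True
      ¬p4 ∨ p1 = True
        ¬p4 = True
    p0 ∨ ¬p2 = True
      ¬p2 = True
Both conjuncts True, so the formula holds.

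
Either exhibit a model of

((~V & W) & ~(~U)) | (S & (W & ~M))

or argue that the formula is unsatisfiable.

U=F, S=T, W=T, V=T, M=F

  ((~V & W) & ~(~U)) | (S & (W & ~M)) = True
    (~V & W) & ~(~U) = False
      ~V & W = False
        ~V = False
      ~(~U) = False
        ~U = True
    S & (W & ~M) = True
      W & ~M = True
        ~M = True
The formula evaluates to True.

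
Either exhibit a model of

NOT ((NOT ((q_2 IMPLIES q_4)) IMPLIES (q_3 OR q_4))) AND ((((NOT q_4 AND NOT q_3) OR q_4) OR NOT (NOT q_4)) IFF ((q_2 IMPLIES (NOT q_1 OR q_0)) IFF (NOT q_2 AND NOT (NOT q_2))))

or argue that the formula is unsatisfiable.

q_0 = False, q_1 = True, q_2 = True, q_3 = False, q_4 = False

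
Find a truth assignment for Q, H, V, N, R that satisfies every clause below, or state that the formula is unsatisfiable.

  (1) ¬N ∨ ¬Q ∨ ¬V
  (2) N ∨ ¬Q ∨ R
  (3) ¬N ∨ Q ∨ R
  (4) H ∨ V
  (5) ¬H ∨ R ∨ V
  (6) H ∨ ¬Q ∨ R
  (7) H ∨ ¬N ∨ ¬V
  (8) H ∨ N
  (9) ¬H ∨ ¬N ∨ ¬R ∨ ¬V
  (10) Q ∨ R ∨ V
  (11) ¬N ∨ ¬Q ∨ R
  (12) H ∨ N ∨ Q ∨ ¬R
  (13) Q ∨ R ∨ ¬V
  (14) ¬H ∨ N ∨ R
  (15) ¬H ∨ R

Q = True; H = True; V = False; N = False; R = True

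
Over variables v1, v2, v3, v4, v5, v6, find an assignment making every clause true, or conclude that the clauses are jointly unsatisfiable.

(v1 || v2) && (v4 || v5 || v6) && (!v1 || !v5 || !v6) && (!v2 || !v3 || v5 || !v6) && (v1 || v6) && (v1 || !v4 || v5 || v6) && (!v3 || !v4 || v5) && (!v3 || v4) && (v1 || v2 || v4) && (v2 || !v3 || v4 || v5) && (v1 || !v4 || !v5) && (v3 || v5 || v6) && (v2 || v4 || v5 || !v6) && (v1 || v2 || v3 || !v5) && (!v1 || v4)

Set v1 = False.
  then (v1 || v2) forces v2 = True.
  then (v1 || v6) forces v6 = True.
Try v3 = True:
  (!v2 || !v3 || v5 || !v6) forces v5 = True.
  (!v3 || v4) forces v4 = True.
  clause (v1 || !v4 || !v5) is falsified — backtrack.
So v3 = False.
Set v4 = False.
Set v5 = True.
All clauses satisfied.

v1 = False, v2 = True, v3 = False, v4 = False, v5 = True, v6 = True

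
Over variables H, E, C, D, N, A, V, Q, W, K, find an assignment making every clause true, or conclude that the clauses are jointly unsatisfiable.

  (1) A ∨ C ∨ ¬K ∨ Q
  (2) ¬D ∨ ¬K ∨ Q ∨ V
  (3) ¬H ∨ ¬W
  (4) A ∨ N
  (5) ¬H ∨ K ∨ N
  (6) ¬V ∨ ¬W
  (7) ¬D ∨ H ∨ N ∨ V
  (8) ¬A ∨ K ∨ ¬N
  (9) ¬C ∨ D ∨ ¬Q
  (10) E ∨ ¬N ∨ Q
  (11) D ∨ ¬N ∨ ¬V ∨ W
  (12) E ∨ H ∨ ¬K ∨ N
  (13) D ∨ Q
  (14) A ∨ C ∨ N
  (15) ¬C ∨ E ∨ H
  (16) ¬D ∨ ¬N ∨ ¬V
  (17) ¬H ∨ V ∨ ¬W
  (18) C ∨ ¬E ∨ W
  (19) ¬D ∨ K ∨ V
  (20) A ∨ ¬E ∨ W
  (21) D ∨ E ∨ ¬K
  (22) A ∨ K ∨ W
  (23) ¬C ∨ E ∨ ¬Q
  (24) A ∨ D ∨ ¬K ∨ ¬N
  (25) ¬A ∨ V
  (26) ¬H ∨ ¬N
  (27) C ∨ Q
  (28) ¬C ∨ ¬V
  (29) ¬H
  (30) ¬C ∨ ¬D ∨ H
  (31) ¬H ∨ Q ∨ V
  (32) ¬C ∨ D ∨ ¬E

H: False, E: False, C: False, D: True, N: True, A: False, V: False, Q: True, W: False, K: True

Unit clause (¬H) forces H = False.
Set E = False.
  then (¬C ∨ E ∨ H) forces C = False.
  then (C ∨ Q) forces Q = True.
Set D = True.
Set N = True.
  then (¬D ∨ ¬N ∨ ¬V) forces V = False.
  then (¬D ∨ K ∨ V) forces K = True.
  then (¬A ∨ V) forces A = False.
Set W = False.
All clauses satisfied.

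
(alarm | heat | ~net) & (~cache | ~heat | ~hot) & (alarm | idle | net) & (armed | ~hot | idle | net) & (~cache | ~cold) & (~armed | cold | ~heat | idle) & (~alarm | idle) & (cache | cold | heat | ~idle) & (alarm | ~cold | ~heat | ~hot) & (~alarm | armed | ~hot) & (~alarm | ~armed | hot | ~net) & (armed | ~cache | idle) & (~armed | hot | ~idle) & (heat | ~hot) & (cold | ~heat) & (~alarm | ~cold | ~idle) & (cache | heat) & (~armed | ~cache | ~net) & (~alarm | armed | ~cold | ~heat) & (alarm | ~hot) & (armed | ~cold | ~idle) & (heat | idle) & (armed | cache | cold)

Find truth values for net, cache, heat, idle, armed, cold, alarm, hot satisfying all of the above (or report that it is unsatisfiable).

Set net = True.
Set cache = False.
  then (cache | heat) forces heat = True.
  then (cold | ~heat) forces cold = True.
Try idle = True:
  (~alarm | ~cold | ~idle) forces alarm = False.
  (alarm | ~cold | ~heat | ~hot) forces hot = False.
  (~armed | hot | ~idle) forces armed = False.
  clause (armed | ~cold | ~idle) is falsified — backtrack.
So idle = False.
  then (~alarm | idle) forces alarm = False.
  then (alarm | ~cold | ~heat | ~hot) forces hot = False.
Set armed = False.
All clauses satisfied.

net=T; cache=F; heat=T; idle=F; armed=F; cold=T; alarm=F; hot=F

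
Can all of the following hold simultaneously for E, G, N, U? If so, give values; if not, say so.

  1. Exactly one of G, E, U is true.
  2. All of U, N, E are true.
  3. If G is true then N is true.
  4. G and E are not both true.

Case E = True:
  (1) with E=T forces G = False.
  (1) with E=T forces U = False.
  Constraint (2) is violated (U=F) — contradiction.
Case E = False:
  Constraint (2) is violated (E=F) — contradiction.
Both cases fail — unsatisfiable.

Unsatisfiable — no assignment works.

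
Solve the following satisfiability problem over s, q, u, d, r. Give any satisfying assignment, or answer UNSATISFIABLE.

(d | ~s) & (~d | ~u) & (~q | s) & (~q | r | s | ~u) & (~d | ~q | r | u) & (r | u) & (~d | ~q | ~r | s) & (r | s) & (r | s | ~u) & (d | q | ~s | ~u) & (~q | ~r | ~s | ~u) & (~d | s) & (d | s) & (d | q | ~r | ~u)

s = True, q = True, u = False, d = True, r = True

Try s = False:
  (~q | s) forces q = False.
  (r | s) forces r = True.
  (~d | s) forces d = False.
  clause (d | s) is falsified — backtrack.
So s = True.
  then (d | ~s) forces d = True.
  then (~d | ~u) forces u = False.
  then (r | u) forces r = True.
Set q = True.
All clauses satisfied.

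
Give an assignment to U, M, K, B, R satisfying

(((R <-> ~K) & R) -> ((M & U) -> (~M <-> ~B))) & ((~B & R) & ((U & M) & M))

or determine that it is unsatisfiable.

U = True, M = True, K = True, B = False, R = True

  ((R <-> ~K) & R) -> ((M & U) -> (~M <-> ~B)) = True
    (R <-> ~K) & R = False
      R <-> ~K = False
        ~K = False
    (M & U) -> (~M <-> ~B) = False
      M & U = True
      ~M <-> ~B = False
        ~M = False
        ~B = True
  (~B & R) & ((U & M) & M) = True
    ~B & R = True
      ~B = True
    (U & M) & M = True
      U & M = True
Both conjuncts True, so the formula holds.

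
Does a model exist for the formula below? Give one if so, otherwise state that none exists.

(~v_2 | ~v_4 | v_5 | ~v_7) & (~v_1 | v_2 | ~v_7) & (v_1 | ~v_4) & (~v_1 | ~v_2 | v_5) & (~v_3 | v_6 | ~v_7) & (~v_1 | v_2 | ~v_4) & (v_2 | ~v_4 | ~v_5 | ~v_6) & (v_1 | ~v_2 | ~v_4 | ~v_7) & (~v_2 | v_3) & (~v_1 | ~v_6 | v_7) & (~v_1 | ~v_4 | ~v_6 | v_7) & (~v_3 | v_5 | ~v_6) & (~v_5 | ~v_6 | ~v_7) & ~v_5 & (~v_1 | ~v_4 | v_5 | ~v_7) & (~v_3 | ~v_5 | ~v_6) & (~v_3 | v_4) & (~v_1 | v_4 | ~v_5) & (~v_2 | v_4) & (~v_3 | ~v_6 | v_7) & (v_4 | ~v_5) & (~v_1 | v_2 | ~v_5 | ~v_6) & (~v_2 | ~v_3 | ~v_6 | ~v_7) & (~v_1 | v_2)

Unit clause (~v_5) forces v_5 = False.
Try v_1 = True:
  (~v_1 | ~v_2 | v_5) forces v_2 = False.
  clause (~v_1 | v_2) is falsified — backtrack.
So v_1 = False.
  then (v_1 | ~v_4) forces v_4 = False.
  then (~v_3 | v_4) forces v_3 = False.
  then (~v_2 | v_4) forces v_2 = False.
Set v_6 = True.
Set v_7 = False.
All clauses satisfied.

v_1: False; v_2: False; v_3: False; v_4: False; v_5: False; v_6: True; v_7: False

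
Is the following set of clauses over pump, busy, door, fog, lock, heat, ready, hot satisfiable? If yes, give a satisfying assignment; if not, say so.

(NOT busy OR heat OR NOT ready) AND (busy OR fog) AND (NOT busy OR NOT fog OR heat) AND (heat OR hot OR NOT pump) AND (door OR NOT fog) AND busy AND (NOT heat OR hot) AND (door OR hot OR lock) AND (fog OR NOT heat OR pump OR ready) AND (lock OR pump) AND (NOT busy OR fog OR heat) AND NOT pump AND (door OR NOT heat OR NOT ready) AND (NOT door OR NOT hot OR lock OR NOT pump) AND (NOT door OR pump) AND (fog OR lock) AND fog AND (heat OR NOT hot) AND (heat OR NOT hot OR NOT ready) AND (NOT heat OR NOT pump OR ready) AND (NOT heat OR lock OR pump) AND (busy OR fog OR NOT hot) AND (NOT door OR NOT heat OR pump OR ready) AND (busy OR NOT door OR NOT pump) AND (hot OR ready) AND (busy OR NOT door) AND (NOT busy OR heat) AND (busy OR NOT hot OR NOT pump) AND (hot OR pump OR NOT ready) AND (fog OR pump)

Case door = True:
  (busy) forces busy = True.
  (NOT pump) forces pump = False.
  Clause (NOT door OR pump) is falsified — contradiction.
Case door = False:
  (door OR NOT fog) forces fog = False.
  Clause (fog) is falsified — contradiction.
Both cases fail, so the formula is unsatisfiable.

UNSATISFIABLE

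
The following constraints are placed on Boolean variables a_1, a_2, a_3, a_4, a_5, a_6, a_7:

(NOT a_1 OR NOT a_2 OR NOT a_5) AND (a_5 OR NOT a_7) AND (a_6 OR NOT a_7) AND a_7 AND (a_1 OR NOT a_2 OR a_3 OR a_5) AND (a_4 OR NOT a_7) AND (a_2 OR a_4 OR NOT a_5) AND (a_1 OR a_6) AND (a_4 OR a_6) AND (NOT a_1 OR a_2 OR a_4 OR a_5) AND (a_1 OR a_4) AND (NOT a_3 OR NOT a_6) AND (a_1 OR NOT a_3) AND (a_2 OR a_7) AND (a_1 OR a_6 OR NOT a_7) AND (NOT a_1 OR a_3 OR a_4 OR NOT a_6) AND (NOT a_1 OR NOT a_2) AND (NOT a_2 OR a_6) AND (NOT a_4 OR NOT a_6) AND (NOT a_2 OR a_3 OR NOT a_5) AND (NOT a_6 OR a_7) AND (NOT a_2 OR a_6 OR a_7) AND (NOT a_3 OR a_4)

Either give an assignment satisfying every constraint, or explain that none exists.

Unsatisfiable

Case a_7 = True:
  (a_5 OR NOT a_7) forces a_5 = True.
  (a_6 OR NOT a_7) forces a_6 = True.
  (a_4 OR NOT a_7) forces a_4 = True.
  Clause (NOT a_4 OR NOT a_6) is falsified — contradiction.
Case a_7 = False:
  Clause (a_7) is falsified — contradiction.
Both cases fail, so the formula is unsatisfiable.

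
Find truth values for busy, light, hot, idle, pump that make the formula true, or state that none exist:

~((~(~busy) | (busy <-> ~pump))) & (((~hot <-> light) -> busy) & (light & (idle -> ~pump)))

busy = False; light = True; hot = True; idle = False; pump = False

  ~((~(~busy) | (busy <-> ~pump))) = True
    ~(~busy) | (busy <-> ~pump) = False
      ~(~busy) = False
        ~busy = True
      busy <-> ~pump = False
        ~pump = True
  ((~hot <-> light) -> busy) & (light & (idle -> ~pump)) = True
    (~hot <-> light) -> busy = True
      ~hot <-> light = False
        ~hot = False
    light & (idle -> ~pump) = True
      idle -> ~pump = True
        ~pump = True
Both conjuncts True, so the formula holds.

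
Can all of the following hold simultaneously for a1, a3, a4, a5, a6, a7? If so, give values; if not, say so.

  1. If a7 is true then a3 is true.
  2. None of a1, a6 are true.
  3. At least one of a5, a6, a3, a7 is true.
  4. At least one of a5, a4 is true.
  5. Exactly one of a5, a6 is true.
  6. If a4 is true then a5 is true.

a1=F; a3=T; a4=T; a5=T; a6=F; a7=F

  (1) a7=F ⇒ a3: vacuous ✓
  (2) {a1, a6}: 0 true — none ✓
  (3) {a5, a6, a3, a7}: 2 true — at least one ✓
  (4) {a5, a4}: 2 true — at least one ✓
  (5) {a5, a6}: 1 true — exactly one ✓
  (6) a4=T ⇒ a5: T ✓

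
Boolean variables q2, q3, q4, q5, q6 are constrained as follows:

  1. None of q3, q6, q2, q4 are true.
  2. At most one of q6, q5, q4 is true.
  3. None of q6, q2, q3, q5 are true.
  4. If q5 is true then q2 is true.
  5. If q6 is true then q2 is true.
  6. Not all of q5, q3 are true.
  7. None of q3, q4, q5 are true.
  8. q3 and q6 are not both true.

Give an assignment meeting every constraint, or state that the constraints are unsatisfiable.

q2=F, q3=F, q4=F, q5=F, q6=F

  (1) {q3, q6, q2, q4}: 0 true — none ✓
  (2) {q6, q5, q4}: 0 true — at most one ✓
  (3) {q6, q2, q3, q5}: 0 true — none ✓
  (4) q5=F ⇒ q2: vacuous ✓
  (5) q6=F ⇒ q2: vacuous ✓
  (6) {q5, q3}: 0/2 true — not all ✓
  (7) {q3, q4, q5}: 0 true — none ✓
  (8) q3=F, q6=F — not both ✓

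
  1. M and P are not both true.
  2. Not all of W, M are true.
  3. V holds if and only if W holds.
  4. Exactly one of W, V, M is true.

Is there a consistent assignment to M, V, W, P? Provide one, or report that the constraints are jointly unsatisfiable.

M: True, V: False, W: False, P: False

  (1) M=T, P=F — not both ✓
  (2) {W, M}: 1/2 true — not all ✓
  (3) V=F, W=F — same ✓
  (4) {W, V, M}: 1 true — exactly one ✓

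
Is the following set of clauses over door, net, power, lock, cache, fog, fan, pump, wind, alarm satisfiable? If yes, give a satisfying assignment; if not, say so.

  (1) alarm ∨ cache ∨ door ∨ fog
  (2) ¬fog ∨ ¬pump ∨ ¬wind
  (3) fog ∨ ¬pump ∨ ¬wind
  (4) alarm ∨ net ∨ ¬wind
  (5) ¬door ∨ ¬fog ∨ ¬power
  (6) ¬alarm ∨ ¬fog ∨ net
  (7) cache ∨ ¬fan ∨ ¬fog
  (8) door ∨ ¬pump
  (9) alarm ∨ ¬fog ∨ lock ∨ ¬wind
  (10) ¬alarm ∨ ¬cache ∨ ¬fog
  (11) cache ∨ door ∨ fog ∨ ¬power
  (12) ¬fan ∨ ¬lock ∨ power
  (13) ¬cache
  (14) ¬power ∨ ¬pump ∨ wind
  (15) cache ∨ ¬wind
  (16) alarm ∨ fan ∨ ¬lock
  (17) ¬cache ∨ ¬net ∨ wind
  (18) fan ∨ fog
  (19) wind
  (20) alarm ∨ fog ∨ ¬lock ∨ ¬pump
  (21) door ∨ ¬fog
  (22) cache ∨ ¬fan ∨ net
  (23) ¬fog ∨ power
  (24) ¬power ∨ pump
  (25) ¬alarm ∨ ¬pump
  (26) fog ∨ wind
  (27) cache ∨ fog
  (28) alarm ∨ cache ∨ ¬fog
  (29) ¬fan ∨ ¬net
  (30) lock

Case cache = True:
  Clause (¬cache) is falsified — contradiction.
Case cache = False:
  (cache ∨ ¬wind) forces wind = False.
  Clause (wind) is falsified — contradiction.
Both cases fail, so the formula is unsatisfiable.

Unsatisfiable — no assignment works.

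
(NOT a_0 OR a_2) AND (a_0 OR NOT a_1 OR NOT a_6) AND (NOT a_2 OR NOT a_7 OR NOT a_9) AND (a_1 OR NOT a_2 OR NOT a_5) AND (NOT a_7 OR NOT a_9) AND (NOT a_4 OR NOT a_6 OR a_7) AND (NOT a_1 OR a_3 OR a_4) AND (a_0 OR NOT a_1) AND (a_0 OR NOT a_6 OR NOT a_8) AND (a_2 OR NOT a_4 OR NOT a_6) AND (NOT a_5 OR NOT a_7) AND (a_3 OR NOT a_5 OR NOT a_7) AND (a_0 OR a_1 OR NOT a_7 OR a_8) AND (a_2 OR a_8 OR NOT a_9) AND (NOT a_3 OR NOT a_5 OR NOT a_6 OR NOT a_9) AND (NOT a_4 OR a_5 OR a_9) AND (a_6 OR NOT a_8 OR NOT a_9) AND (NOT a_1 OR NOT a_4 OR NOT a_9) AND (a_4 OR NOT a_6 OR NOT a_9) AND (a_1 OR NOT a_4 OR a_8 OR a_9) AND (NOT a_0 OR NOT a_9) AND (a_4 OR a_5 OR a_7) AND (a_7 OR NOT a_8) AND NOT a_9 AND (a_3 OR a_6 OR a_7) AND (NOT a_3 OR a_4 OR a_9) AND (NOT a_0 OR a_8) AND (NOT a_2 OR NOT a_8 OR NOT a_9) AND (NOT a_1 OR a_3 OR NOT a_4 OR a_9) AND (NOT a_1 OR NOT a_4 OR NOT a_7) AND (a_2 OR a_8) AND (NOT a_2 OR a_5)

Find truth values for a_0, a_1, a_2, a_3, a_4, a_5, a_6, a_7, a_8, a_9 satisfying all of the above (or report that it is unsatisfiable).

Unit clause (NOT a_9) forces a_9 = False.
Try a_0 = True:
  (NOT a_0 OR a_2) forces a_2 = True.
  (NOT a_0 OR a_8) forces a_8 = True.
  (a_7 OR NOT a_8) forces a_7 = True.
  (NOT a_5 OR NOT a_7) forces a_5 = False.
  clause (NOT a_2 OR a_5) is falsified — backtrack.
So a_0 = False.
  then (a_0 OR NOT a_1) forces a_1 = False.
Set a_2 = False.
  then (a_2 OR a_8) forces a_8 = True.
  then (a_0 OR NOT a_6 OR NOT a_8) forces a_6 = False.
  then (a_7 OR NOT a_8) forces a_7 = True.
  then (NOT a_5 OR NOT a_7) forces a_5 = False.
  then (NOT a_4 OR a_5 OR a_9) forces a_4 = False.
  then (NOT a_3 OR a_4 OR a_9) forces a_3 = False.
All clauses satisfied.

a_0 = False, a_1 = False, a_2 = False, a_3 = False, a_4 = False, a_5 = False, a_6 = False, a_7 = True, a_8 = True, a_9 = False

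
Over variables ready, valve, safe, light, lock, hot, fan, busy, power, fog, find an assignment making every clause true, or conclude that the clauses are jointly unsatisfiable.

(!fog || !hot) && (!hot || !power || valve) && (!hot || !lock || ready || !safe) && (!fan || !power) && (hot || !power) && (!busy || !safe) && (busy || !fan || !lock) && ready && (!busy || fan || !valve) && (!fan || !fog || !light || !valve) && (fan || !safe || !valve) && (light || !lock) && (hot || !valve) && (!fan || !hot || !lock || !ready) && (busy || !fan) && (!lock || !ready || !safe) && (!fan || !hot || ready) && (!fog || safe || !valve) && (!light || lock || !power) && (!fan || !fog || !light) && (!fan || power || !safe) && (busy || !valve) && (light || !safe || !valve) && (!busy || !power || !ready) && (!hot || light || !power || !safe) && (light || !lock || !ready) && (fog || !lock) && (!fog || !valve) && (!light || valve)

ready = True, valve = False, safe = False, light = False, lock = False, hot = False, fan = False, busy = False, power = False, fog = True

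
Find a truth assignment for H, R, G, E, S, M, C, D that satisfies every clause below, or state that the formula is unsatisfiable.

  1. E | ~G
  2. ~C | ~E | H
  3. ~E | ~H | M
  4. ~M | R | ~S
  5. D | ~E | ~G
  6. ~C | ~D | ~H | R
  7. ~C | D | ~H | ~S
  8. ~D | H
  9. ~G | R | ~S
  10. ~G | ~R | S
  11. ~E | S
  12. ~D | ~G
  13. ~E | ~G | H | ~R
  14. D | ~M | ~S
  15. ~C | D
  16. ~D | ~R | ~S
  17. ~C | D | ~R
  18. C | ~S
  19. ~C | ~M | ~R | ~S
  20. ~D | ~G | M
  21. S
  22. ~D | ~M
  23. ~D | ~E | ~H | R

Case S = True:
  (C | ~S) forces C = True.
  (~C | D) forces D = True.
  (~D | H) forces H = True.
  (~C | ~D | ~H | R) forces R = True.
  Clause (~D | ~R | ~S) is falsified — contradiction.
Case S = False:
  Clause (S) is falsified — contradiction.
Both cases fail, so the formula is unsatisfiable.

The formula is unsatisfiable.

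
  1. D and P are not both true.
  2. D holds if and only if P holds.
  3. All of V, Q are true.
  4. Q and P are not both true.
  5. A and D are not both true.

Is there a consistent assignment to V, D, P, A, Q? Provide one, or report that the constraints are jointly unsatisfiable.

V = True, D = False, P = False, A = False, Q = True

  (1) D=F, P=F — not both ✓
  (2) D=F, P=F — same ✓
  (3) {V, Q}: all 2 true ✓
  (4) Q=T, P=F — not both ✓
  (5) A=F, D=F — not both ✓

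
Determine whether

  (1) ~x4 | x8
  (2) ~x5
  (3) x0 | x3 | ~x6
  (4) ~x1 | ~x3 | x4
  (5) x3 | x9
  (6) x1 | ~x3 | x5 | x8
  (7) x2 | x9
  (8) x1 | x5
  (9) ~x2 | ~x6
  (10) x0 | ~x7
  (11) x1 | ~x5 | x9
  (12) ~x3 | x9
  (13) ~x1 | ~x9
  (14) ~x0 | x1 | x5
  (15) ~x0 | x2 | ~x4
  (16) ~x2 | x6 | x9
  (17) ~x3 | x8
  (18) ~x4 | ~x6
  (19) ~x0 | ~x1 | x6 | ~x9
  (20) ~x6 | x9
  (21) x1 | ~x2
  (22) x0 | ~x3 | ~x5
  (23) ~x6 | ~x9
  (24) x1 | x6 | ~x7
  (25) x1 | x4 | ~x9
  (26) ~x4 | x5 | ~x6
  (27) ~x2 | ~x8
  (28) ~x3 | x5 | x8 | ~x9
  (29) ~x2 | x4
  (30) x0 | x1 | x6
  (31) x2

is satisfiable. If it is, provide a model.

Case x5 = True:
  Clause (~x5) is falsified — contradiction.
Case x5 = False:
  (x1 | x5) forces x1 = True.
  (~x1 | ~x9) forces x9 = False.
  (x3 | x9) forces x3 = True.
  Clause (~x3 | x9) is falsified — contradiction.
Both cases fail, so the formula is unsatisfiable.

Unsatisfiable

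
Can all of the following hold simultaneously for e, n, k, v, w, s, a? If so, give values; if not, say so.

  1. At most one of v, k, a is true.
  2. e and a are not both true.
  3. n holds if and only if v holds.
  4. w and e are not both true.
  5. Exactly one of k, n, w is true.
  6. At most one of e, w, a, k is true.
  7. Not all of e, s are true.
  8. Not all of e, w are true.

e=F, n=T, k=F, v=T, w=F, s=T, a=F

  (1) {v, k, a}: 1 true — at most one ✓
  (2) e=F, a=F — not both ✓
  (3) n=T, v=T — same ✓
  (4) w=F, e=F — not both ✓
  (5) {k, n, w}: 1 true — exactly one ✓
  (6) {e, w, a, k}: 0 true — at most one ✓
  (7) {e, s}: 1/2 true — not all ✓
  (8) {e, w}: 0/2 true — not all ✓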